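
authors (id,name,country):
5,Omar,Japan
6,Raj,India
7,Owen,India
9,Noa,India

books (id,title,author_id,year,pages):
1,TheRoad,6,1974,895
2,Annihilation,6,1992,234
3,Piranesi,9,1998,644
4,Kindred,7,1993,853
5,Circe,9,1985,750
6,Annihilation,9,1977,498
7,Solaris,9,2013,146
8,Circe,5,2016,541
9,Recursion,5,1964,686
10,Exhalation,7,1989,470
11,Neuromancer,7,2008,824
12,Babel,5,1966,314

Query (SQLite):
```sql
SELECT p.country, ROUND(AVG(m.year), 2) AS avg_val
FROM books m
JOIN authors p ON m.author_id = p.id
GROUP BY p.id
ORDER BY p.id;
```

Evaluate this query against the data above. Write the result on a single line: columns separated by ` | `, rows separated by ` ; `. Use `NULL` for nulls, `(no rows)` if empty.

Japan | 1982 ; India | 1983 ; India | 1996.67 ; India | 1993.25

Join each books row to its authors via author_id.
Group joined rows by authors.id; compute ROUND(AVG(m.year), 2) per group.
  5: ids {8, 9, 12} → ROUND(AVG(m.year), 2)=1982
  6: ids {1, 2} → ROUND(AVG(m.year), 2)=1983
  7: ids {4, 10, 11} → ROUND(AVG(m.year), 2)=1996.67
  9: ids {3, 5, 6, 7} → ROUND(AVG(m.year), 2)=1993.25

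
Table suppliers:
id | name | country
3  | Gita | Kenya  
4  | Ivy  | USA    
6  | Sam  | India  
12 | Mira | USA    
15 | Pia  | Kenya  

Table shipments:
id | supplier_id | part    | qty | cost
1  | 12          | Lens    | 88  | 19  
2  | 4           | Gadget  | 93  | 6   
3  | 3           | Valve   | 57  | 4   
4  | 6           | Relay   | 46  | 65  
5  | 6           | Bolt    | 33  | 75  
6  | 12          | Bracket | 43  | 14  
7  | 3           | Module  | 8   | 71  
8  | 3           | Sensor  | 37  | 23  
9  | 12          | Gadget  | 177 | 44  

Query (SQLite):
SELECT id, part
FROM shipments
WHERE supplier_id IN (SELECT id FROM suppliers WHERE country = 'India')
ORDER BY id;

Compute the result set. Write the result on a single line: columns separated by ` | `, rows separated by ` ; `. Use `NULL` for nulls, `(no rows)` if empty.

4 | Relay ; 5 | Bolt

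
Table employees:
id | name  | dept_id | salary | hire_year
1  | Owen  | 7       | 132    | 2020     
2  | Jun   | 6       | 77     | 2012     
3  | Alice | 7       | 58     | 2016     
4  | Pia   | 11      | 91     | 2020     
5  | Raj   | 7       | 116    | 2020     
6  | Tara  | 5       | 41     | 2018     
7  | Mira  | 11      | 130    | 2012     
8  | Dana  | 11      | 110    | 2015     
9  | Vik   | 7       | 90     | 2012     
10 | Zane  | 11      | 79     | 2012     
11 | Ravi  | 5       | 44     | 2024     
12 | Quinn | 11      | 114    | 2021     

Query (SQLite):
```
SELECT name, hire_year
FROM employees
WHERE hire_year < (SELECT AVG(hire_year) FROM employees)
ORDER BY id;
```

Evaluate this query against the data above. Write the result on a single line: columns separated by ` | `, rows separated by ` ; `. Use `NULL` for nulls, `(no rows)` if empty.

Jun | 2012 ; Alice | 2016 ; Mira | 2012 ; Dana | 2015 ; Vik | 2012 ; Zane | 2012

Scalar subquery: AVG(hire_year) over all employees rows = 2016.833333 (≈; comparison uses full precision).
Keep rows where hire_year < that value.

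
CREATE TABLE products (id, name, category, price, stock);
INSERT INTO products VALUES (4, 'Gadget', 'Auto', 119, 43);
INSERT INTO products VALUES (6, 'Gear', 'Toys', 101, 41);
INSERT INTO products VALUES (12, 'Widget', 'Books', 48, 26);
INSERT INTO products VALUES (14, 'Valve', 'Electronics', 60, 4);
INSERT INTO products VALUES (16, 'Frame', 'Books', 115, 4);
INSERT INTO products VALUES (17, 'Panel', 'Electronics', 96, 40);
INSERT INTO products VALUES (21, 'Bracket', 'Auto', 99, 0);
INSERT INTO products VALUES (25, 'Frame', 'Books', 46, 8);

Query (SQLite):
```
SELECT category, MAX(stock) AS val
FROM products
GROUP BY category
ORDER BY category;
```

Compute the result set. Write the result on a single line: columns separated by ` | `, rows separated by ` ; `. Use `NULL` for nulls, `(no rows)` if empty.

Auto | 43 ; Books | 26 ; Electronics | 40 ; Toys | 41

Partition products by category; compute MAX(stock) within each group.
  Auto: ids {4, 21} → MAX(stock)=43
  Books: ids {12, 16, 25} → MAX(stock)=26
  Electronics: ids {14, 17} → MAX(stock)=40
  Toys: ids {6} → MAX(stock)=41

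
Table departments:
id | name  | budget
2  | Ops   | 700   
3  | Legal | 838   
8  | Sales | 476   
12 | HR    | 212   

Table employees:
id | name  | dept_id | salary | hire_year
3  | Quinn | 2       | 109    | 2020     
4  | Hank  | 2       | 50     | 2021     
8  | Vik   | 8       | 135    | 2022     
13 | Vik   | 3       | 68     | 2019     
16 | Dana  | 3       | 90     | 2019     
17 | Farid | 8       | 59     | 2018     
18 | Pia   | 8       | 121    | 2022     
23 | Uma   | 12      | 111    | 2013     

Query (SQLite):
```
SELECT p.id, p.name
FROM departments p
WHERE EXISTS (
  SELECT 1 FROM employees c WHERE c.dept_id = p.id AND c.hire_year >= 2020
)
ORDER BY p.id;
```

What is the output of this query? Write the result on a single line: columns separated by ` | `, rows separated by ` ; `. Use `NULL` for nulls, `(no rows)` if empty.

For each departments row, check whether any employees with matching dept_id has hire_year >= 2020.
Keep rows where that is true.

2 | Ops ; 8 | Sales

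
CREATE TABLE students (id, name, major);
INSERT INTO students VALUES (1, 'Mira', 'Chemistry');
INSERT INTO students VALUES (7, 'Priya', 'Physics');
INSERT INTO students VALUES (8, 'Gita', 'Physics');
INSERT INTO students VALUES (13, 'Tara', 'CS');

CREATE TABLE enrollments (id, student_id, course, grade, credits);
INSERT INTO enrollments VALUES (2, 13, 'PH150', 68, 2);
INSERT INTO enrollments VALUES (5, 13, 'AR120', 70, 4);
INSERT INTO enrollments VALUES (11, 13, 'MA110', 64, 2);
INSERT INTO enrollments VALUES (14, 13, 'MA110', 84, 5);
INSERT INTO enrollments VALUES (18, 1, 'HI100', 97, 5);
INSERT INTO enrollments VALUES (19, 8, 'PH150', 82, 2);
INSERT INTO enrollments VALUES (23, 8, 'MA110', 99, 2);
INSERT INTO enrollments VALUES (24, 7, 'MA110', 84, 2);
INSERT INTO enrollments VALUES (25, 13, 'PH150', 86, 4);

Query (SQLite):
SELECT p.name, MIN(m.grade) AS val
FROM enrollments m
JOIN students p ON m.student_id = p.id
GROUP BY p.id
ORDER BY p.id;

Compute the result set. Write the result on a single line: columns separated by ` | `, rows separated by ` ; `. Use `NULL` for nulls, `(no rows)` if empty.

Mira | 97 ; Priya | 84 ; Gita | 82 ; Tara | 64

Join each enrollments row to its students via student_id.
Group joined rows by students.id; compute MIN(m.grade) per group.
  1: ids {18} → MIN(m.grade)=97
  7: ids {24} → MIN(m.grade)=84
  8: ids {19, 23} → MIN(m.grade)=82
  13: ids {2, 5, 11, 14, 25} → MIN(m.grade)=64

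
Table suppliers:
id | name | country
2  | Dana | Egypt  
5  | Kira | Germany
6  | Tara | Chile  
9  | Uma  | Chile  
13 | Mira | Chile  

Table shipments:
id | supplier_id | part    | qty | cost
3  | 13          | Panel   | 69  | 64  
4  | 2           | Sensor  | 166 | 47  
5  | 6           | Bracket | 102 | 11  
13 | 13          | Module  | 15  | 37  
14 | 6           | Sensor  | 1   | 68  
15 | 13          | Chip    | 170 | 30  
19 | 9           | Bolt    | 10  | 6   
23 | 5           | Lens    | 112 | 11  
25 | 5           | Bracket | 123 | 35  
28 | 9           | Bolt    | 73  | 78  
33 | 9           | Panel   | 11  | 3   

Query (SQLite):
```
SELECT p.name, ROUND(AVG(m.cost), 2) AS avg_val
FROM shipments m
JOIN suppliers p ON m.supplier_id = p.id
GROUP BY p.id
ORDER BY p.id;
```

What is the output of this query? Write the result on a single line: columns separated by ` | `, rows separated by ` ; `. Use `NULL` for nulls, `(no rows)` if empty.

Dana | 47 ; Kira | 23 ; Tara | 39.5 ; Uma | 29 ; Mira | 43.67

Join each shipments row to its suppliers via supplier_id.
Group joined rows by suppliers.id; compute ROUND(AVG(m.cost), 2) per group.
  2: ids {4} → ROUND(AVG(m.cost), 2)=47
  5: ids {23, 25} → ROUND(AVG(m.cost), 2)=23
  6: ids {5, 14} → ROUND(AVG(m.cost), 2)=39.5
  9: ids {19, 28, 33} → ROUND(AVG(m.cost), 2)=29
  13: ids {3, 13, 15} → ROUND(AVG(m.cost), 2)=43.67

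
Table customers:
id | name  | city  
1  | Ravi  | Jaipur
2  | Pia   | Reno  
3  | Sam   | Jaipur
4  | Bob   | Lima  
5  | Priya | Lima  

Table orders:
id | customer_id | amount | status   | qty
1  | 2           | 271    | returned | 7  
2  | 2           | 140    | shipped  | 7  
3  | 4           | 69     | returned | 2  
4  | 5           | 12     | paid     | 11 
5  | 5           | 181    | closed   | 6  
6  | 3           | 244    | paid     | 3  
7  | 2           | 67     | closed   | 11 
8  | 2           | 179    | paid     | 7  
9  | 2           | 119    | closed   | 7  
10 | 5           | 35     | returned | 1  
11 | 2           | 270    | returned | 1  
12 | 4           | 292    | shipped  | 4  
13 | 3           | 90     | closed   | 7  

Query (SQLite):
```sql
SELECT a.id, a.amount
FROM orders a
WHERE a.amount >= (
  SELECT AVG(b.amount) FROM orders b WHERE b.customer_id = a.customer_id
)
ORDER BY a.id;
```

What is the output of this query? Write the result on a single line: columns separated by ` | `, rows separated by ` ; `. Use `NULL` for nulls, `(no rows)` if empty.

1 | 271 ; 5 | 181 ; 6 | 244 ; 8 | 179 ; 11 | 270 ; 12 | 292

For each orders row a, compute AVG(amount) over rows sharing a.customer_id.
Keep row a if a.amount >= that per-group AVG.
  customer_id=2: AVG(amount) = 174.333333
  customer_id=3: AVG(amount) = 167.0
  customer_id=4: AVG(amount) = 180.5
  customer_id=5: AVG(amount) = 76.0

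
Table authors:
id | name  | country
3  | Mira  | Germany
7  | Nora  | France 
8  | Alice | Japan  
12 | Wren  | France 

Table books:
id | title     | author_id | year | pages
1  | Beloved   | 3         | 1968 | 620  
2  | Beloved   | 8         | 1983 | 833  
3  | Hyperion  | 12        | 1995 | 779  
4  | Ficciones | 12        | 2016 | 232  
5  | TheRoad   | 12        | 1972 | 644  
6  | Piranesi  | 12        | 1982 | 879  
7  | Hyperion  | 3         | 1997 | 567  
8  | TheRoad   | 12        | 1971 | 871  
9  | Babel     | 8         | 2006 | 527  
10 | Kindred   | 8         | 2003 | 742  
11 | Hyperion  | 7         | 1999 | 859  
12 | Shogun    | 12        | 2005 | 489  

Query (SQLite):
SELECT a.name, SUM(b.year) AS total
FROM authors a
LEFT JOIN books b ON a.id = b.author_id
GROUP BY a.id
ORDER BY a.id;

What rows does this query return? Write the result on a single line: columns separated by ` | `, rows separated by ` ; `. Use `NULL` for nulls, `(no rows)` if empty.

LEFT JOIN keeps every authors row; unmatched ones get NULL for books columns.
Group by authors.id and compute SUM(b.year). SUM over an all-NULL group is NULL.
  3: ids {1, 7} → SUM(b.year)=3965
  7: ids {11} → SUM(b.year)=1999
  8: ids {2, 9, 10} → SUM(b.year)=5992
  12: ids {3, 4, 5, 6, 8, 12} → SUM(b.year)=11941

Mira | 3965 ; Nora | 1999 ; Alice | 5992 ; Wren | 11941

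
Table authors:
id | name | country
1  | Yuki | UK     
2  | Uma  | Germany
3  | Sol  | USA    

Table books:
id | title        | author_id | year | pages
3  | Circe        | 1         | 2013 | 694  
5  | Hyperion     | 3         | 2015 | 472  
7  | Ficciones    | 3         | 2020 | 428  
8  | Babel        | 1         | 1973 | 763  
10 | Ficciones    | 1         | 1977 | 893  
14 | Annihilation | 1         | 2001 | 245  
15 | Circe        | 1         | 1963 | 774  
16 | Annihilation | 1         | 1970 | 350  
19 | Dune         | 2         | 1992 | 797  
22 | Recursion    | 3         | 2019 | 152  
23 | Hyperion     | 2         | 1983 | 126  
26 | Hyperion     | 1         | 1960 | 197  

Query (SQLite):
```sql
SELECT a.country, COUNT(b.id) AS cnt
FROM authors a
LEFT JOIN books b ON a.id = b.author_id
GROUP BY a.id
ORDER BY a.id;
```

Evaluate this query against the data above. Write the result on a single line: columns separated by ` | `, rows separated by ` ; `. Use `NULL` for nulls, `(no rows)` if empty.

LEFT JOIN keeps every authors row; unmatched ones get NULL for books columns.
Group by authors.id and compute COUNT(b.id). COUNT(col) of an all-NULL group is 0.
  1: ids {3, 8, 10, 14, 15, 16, 26} → COUNT(b.id)=7
  2: ids {19, 23} → COUNT(b.id)=2
  3: ids {5, 7, 22} → COUNT(b.id)=3

UK | 7 ; Germany | 2 ; USA | 3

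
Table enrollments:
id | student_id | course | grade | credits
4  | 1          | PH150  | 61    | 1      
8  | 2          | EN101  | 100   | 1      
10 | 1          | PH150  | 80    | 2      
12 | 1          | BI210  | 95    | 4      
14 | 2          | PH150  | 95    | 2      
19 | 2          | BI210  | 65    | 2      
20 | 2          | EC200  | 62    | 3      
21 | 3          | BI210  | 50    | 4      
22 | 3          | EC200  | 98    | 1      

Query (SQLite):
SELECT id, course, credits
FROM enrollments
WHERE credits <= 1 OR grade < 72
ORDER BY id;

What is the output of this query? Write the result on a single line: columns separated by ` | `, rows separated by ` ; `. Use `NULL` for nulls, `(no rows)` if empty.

4 | PH150 | 1 ; 8 | EN101 | 1 ; 19 | BI210 | 2 ; 20 | EC200 | 3 ; 21 | BI210 | 4 ; 22 | EC200 | 1

credits <= 1: ids {4, 8, 22}
grade < 72: ids {4, 19, 20, 21}
Combine with OR.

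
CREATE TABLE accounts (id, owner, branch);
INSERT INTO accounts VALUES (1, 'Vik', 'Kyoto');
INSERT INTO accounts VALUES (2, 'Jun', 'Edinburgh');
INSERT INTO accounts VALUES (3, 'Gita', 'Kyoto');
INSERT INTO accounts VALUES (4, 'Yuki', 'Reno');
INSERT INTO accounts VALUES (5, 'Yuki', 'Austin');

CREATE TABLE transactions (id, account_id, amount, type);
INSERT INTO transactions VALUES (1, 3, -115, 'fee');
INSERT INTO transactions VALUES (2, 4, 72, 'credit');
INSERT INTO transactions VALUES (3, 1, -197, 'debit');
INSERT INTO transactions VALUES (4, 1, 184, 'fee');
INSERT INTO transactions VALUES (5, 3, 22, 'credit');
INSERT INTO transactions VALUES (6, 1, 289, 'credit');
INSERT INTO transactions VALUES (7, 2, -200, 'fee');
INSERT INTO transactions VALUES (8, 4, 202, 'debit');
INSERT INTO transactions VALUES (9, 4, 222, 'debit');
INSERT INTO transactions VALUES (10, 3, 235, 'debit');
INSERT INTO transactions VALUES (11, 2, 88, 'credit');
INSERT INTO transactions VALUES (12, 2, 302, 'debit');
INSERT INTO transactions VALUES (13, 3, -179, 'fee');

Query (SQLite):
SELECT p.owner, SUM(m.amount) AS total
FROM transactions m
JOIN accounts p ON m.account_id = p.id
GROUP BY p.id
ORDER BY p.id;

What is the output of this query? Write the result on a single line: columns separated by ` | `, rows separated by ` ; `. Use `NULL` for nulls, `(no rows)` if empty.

Vik | 276 ; Jun | 190 ; Gita | -37 ; Yuki | 496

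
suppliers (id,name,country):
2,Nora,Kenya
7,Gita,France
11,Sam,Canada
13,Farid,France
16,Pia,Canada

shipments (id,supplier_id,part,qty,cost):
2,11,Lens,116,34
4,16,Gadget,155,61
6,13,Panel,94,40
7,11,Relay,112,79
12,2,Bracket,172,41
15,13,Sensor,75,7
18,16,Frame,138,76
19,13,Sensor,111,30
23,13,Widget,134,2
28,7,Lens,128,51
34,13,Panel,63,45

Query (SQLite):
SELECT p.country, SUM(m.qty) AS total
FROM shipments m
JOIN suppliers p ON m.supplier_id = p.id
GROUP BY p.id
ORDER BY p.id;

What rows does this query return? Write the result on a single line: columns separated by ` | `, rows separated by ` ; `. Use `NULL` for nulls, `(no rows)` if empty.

Kenya | 172 ; France | 128 ; Canada | 228 ; France | 477 ; Canada | 293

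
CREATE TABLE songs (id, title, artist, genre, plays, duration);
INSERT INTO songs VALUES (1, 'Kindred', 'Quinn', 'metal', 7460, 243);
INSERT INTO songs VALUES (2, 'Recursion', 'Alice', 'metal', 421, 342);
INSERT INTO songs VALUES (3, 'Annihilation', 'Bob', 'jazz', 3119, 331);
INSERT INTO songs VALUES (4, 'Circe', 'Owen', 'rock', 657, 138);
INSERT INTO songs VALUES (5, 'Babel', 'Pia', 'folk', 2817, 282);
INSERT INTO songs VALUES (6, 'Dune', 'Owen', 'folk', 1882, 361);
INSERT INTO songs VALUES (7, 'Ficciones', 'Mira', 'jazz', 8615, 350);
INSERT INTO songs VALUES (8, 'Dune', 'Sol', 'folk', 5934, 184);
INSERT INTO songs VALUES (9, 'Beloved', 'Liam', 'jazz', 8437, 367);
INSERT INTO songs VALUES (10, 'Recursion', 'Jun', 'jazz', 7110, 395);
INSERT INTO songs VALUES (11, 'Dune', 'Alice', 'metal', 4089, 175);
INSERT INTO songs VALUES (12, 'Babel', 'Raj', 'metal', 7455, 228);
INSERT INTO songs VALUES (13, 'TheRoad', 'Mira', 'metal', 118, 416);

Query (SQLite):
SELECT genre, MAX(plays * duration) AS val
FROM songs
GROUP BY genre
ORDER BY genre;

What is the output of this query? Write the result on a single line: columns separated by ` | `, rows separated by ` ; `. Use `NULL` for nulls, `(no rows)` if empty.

For each row compute plays * duration.
Group by genre; take MAX of the expression per group.
  folk: ids {5, 6, 8} → MAX(plays * duration)=1091856
  jazz: ids {3, 7, 9, 10} → MAX(plays * duration)=3096379
  metal: ids {1, 2, 11, 12, 13} → MAX(plays * duration)=1812780
  rock: ids {4} → MAX(plays * duration)=90666

folk | 1091856 ; jazz | 3096379 ; metal | 1812780 ; rock | 90666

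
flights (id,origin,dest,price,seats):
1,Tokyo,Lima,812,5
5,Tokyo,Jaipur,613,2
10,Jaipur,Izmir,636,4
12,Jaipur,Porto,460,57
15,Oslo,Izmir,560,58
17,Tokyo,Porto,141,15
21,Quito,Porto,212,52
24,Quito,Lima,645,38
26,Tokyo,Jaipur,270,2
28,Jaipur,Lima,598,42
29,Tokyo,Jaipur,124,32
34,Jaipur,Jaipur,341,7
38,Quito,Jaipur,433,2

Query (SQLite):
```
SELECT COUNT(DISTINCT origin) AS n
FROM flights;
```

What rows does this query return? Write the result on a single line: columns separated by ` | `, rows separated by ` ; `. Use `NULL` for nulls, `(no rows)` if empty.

4

Count distinct non-NULL origin values.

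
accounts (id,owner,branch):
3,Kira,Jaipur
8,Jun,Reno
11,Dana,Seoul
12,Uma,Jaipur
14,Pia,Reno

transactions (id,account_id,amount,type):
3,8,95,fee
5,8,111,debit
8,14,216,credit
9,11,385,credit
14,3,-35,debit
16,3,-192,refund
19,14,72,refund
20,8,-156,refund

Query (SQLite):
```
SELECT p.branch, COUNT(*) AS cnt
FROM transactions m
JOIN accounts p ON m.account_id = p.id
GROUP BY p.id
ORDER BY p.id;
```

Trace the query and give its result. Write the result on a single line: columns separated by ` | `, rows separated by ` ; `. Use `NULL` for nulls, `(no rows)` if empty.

Join each transactions row to its accounts via account_id.
Group joined rows by accounts.id; compute COUNT(*) per group.
  3: ids {14, 16} → COUNT(*)=2
  8: ids {3, 5, 20} → COUNT(*)=3
  11: ids {9} → COUNT(*)=1
  14: ids {8, 19} → COUNT(*)=2

Jaipur | 2 ; Reno | 3 ; Seoul | 1 ; Reno | 2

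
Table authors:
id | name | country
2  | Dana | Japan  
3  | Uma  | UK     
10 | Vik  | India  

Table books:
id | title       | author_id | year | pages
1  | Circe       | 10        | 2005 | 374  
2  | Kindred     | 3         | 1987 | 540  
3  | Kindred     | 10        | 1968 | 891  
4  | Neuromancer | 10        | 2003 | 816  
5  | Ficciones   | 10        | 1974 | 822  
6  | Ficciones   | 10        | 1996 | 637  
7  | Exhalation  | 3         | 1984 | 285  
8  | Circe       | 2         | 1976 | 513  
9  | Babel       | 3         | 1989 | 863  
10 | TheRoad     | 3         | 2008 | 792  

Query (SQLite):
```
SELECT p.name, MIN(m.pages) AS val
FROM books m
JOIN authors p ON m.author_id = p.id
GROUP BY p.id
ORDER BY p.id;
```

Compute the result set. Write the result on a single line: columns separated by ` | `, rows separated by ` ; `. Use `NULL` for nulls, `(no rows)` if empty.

Join each books row to its authors via author_id.
Group joined rows by authors.id; compute MIN(m.pages) per group.
  2: ids {8} → MIN(m.pages)=513
  3: ids {2, 7, 9, 10} → MIN(m.pages)=285
  10: ids {1, 3, 4, 5, 6} → MIN(m.pages)=374

Dana | 513 ; Uma | 285 ; Vik | 374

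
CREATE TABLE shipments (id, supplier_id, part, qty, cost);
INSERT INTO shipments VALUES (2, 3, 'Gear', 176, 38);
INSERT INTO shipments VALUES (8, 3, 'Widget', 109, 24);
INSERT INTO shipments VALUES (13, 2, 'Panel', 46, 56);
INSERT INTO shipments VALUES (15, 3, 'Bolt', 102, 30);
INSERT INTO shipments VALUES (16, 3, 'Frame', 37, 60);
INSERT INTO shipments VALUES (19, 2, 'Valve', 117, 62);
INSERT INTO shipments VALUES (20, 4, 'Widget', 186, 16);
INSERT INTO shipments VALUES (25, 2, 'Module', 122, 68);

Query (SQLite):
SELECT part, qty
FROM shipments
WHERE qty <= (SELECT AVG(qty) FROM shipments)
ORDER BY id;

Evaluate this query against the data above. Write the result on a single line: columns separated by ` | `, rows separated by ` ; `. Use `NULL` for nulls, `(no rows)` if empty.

Scalar subquery: AVG(qty) over all shipments rows = 111.875.
Keep rows where qty <= that value.

Widget | 109 ; Panel | 46 ; Bolt | 102 ; Frame | 37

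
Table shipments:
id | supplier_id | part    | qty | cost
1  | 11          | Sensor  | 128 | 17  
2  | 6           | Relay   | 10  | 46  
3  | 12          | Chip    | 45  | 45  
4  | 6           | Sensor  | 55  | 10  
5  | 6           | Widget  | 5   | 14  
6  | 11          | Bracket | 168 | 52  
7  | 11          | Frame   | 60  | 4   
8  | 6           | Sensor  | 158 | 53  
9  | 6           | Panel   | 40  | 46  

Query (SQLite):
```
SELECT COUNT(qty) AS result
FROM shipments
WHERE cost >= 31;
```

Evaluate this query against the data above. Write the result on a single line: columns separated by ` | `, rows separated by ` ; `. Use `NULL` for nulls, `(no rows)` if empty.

Rows where cost >= 31 → qty values: [10, 45, 168, 158, 40].
COUNT(qty) counts non-NULL values → 5.

5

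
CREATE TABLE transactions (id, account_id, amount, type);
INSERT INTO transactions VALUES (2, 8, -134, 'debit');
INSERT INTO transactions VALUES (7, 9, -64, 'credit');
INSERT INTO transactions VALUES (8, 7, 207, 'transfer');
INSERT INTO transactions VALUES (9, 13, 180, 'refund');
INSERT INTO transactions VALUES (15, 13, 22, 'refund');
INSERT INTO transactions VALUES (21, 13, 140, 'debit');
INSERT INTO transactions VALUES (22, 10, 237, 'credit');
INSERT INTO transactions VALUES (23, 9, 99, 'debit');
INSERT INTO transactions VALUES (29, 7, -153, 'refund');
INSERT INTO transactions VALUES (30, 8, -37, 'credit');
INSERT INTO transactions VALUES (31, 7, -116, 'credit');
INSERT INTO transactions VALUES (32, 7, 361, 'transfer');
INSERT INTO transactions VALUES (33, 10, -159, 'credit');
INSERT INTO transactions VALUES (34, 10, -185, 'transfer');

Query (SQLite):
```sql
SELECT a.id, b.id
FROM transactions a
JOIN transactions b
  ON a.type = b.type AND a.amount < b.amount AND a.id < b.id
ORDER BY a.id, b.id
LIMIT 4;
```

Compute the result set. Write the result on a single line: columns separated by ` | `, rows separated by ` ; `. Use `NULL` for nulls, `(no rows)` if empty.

2 | 21 ; 2 | 23 ; 7 | 22 ; 7 | 30

Pairs (a,b) with same type, a.amount < b.amount, a.id < b.id.
type groups: credit:{7,22,30,31,33} debit:{2,21,23} refund:{9,15,29} transfer:{8,32,34}
Ordered by (a.id, b.id); first 4.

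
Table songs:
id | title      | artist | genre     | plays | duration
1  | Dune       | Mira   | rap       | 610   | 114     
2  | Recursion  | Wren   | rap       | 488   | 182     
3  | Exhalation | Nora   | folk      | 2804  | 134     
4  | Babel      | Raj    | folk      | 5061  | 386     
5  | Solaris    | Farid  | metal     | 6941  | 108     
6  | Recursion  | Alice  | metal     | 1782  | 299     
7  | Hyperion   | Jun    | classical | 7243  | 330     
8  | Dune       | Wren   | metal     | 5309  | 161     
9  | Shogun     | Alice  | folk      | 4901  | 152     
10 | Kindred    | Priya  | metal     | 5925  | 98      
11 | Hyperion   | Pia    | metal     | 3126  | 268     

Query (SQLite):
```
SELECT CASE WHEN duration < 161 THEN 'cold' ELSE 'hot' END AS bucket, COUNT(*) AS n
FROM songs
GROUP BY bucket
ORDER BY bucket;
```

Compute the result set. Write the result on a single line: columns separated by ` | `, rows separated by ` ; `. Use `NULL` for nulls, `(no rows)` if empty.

Bucket rows by duration < 161 → 'cold' else 'hot'; count each bucket.

cold | 5 ; hot | 6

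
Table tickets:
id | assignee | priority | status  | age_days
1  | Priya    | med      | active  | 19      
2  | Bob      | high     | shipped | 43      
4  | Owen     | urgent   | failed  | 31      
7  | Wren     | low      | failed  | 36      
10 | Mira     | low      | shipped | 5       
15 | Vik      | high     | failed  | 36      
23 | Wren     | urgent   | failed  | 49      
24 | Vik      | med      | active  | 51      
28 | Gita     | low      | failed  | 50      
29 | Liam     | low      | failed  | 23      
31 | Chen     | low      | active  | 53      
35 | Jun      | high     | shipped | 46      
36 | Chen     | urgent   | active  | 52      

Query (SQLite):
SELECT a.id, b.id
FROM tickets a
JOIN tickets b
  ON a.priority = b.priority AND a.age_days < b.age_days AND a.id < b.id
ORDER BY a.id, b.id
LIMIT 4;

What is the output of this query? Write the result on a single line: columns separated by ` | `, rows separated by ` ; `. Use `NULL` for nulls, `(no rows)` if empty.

Pairs (a,b) with same priority, a.age_days < b.age_days, a.id < b.id.
priority groups: high:{2,15,35} low:{7,10,28,29,31} med:{1,24} urgent:{4,23,36}
Ordered by (a.id, b.id); first 4.

1 | 24 ; 2 | 35 ; 4 | 23 ; 4 | 36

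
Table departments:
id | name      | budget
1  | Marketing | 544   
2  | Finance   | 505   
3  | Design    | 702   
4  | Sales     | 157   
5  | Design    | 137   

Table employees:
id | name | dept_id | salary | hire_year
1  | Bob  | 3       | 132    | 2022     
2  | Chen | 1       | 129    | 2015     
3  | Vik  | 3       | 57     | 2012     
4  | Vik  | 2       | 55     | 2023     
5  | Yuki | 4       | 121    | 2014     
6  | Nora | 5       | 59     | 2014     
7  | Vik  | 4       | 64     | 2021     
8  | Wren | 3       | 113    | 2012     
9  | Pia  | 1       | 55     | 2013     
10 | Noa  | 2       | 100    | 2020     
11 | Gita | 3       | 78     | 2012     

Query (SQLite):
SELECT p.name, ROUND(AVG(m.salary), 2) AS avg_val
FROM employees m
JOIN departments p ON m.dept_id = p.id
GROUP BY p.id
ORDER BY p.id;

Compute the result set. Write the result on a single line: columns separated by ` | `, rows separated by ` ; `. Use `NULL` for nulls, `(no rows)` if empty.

Join each employees row to its departments via dept_id.
Group joined rows by departments.id; compute ROUND(AVG(m.salary), 2) per group.
  1: ids {2, 9} → ROUND(AVG(m.salary), 2)=92
  2: ids {4, 10} → ROUND(AVG(m.salary), 2)=77.5
  3: ids {1, 3, 8, 11} → ROUND(AVG(m.salary), 2)=95
  4: ids {5, 7} → ROUND(AVG(m.salary), 2)=92.5
  5: ids {6} → ROUND(AVG(m.salary), 2)=59

Marketing | 92 ; Finance | 77.5 ; Design | 95 ; Sales | 92.5 ; Design | 59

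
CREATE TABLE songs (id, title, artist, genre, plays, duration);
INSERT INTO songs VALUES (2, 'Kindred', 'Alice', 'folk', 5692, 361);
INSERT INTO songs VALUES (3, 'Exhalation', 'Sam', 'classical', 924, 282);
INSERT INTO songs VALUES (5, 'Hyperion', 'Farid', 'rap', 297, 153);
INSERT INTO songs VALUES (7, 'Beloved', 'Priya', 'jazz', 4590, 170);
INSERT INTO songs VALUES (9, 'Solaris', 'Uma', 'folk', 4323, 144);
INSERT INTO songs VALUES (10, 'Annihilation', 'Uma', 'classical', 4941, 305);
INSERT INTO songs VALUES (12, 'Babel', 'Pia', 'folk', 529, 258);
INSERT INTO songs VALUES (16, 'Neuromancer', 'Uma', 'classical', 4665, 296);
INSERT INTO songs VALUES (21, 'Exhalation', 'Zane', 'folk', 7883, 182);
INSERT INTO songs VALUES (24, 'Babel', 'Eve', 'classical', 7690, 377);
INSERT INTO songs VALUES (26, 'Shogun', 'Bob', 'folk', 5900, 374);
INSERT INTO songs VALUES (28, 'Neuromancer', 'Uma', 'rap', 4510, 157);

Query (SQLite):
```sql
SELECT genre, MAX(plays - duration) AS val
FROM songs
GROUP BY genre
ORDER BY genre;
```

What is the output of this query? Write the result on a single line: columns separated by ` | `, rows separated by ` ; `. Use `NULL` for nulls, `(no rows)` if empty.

classical | 7313 ; folk | 7701 ; jazz | 4420 ; rap | 4353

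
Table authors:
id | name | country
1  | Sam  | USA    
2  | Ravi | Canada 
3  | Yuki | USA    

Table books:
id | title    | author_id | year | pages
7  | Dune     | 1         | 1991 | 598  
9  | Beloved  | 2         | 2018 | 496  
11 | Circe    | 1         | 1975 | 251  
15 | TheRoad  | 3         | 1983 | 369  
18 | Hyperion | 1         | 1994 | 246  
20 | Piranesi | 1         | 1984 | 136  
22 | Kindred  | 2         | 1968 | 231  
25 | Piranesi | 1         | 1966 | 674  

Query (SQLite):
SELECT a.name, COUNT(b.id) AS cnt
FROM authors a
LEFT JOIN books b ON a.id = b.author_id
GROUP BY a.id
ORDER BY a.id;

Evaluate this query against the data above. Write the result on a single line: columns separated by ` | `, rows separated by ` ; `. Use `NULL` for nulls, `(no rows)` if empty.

LEFT JOIN keeps every authors row; unmatched ones get NULL for books columns.
Group by authors.id and compute COUNT(b.id). COUNT(col) of an all-NULL group is 0.
  1: ids {7, 11, 18, 20, 25} → COUNT(b.id)=5
  2: ids {9, 22} → COUNT(b.id)=2
  3: ids {15} → COUNT(b.id)=1

Sam | 5 ; Ravi | 2 ; Yuki | 1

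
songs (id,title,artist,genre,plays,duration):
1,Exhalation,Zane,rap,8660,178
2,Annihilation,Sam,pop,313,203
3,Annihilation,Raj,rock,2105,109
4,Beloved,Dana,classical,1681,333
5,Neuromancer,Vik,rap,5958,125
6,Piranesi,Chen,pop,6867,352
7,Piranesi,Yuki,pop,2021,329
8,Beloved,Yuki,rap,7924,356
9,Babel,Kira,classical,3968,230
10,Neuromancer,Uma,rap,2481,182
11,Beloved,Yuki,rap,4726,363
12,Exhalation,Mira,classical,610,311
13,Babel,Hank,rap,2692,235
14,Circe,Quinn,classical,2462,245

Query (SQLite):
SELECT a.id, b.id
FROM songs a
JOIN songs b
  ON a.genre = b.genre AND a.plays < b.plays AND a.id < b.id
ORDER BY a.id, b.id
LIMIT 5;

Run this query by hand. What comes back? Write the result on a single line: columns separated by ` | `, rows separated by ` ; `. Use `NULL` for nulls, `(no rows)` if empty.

2 | 6 ; 2 | 7 ; 4 | 9 ; 4 | 14 ; 5 | 8

Pairs (a,b) with same genre, a.plays < b.plays, a.id < b.id.
genre groups: classical:{4,9,12,14} pop:{2,6,7} rap:{1,5,8,10,11,13} rock:{3}
Ordered by (a.id, b.id); first 5.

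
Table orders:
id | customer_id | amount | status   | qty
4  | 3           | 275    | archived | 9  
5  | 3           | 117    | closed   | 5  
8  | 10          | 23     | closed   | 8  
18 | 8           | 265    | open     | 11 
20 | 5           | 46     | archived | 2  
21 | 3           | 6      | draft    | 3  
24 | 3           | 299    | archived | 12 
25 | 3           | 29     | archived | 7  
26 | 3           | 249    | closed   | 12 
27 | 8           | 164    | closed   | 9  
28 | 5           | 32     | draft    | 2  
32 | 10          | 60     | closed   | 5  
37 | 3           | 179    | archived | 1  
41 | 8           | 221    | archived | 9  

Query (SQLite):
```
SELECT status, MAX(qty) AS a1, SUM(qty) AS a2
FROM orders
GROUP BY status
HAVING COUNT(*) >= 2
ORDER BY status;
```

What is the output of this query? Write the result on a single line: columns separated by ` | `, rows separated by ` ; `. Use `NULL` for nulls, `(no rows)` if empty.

Group orders by status.
Per group compute: MAX(qty), SUM(qty).
HAVING: drop groups with fewer than 2 rows.
  archived: ids {4, 20, 24, 25, 37, 41} → MAX(qty)=12, SUM(qty)=40
  closed: ids {5, 8, 26, 27, 32} → MAX(qty)=12, SUM(qty)=39
  draft: ids {21, 28} → MAX(qty)=3, SUM(qty)=5
  open: ids {18} → MAX(qty)=11, SUM(qty)=11

archived | 12 | 40 ; closed | 12 | 39 ; draft | 3 | 5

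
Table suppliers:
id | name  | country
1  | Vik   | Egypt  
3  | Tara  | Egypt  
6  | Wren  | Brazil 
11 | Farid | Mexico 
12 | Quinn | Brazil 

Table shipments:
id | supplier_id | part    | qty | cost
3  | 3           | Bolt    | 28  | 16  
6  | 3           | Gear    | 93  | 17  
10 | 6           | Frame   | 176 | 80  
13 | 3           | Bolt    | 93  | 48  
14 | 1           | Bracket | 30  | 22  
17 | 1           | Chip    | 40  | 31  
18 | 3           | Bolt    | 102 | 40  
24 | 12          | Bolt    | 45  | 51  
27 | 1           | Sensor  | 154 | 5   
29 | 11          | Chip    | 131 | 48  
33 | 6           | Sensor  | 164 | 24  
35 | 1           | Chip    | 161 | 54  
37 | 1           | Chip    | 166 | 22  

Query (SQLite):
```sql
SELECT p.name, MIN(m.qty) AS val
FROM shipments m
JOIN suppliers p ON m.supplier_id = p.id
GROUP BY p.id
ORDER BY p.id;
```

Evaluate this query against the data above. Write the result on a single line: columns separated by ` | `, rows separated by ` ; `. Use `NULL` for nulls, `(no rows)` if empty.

Join each shipments row to its suppliers via supplier_id.
Group joined rows by suppliers.id; compute MIN(m.qty) per group.
  1: ids {14, 17, 27, 35, 37} → MIN(m.qty)=30
  3: ids {3, 6, 13, 18} → MIN(m.qty)=28
  6: ids {10, 33} → MIN(m.qty)=164
  11: ids {29} → MIN(m.qty)=131
  12: ids {24} → MIN(m.qty)=45

Vik | 30 ; Tara | 28 ; Wren | 164 ; Farid | 131 ; Quinn | 45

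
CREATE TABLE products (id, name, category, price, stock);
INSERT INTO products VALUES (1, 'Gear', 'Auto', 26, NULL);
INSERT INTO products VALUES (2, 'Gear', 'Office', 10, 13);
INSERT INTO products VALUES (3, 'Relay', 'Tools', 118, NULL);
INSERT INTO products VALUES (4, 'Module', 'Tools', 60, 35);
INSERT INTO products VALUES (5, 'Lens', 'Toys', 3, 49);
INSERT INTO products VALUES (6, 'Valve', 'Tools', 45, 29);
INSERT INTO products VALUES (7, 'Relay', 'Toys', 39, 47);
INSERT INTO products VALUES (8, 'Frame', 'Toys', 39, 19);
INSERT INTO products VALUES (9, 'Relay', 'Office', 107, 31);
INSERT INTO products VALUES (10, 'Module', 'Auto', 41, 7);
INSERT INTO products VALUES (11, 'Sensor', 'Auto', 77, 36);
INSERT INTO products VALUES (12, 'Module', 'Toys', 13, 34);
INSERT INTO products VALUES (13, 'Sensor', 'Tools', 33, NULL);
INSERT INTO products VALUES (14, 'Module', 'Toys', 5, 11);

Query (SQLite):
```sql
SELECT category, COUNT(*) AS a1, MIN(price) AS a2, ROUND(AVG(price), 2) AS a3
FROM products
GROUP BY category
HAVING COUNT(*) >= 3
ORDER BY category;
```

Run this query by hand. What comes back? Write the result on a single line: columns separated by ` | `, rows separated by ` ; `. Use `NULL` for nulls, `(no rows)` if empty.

Auto | 3 | 26 | 48 ; Tools | 4 | 33 | 64 ; Toys | 5 | 3 | 19.8

Group products by category.
Per group compute: COUNT(*), MIN(price), ROUND(AVG(price), 2).
HAVING: drop groups with fewer than 3 rows.
  Auto: ids {1, 10, 11} → COUNT(*)=3, MIN(price)=26, ROUND(AVG(price), 2)=48
  Office: ids {2, 9} → COUNT(*)=2, MIN(price)=10, ROUND(AVG(price), 2)=58.5
  Tools: ids {3, 4, 6, 13} → COUNT(*)=4, MIN(price)=33, ROUND(AVG(price), 2)=64
  Toys: ids {5, 7, 8, 12, 14} → COUNT(*)=5, MIN(price)=3, ROUND(AVG(price), 2)=19.8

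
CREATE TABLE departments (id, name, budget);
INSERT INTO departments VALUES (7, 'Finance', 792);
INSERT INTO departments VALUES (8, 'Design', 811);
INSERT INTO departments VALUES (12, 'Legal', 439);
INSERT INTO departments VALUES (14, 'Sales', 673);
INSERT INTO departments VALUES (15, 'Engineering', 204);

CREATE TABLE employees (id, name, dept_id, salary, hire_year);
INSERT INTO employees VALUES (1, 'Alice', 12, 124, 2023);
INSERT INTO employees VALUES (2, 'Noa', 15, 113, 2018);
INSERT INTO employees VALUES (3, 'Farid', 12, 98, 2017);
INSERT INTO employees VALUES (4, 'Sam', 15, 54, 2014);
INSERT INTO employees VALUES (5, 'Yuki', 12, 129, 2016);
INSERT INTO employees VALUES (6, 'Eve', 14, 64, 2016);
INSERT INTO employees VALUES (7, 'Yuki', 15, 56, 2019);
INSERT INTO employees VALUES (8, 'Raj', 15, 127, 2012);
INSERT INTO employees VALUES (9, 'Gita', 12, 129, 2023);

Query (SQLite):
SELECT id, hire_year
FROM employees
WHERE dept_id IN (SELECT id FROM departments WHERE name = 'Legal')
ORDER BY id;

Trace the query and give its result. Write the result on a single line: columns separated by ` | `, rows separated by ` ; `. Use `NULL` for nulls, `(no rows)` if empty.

Inner query: departments.id where name = 'Legal'.
Outer: keep employees rows whose dept_id is in that set.
Inner query → {12}

1 | 2023 ; 3 | 2017 ; 5 | 2016 ; 9 | 2023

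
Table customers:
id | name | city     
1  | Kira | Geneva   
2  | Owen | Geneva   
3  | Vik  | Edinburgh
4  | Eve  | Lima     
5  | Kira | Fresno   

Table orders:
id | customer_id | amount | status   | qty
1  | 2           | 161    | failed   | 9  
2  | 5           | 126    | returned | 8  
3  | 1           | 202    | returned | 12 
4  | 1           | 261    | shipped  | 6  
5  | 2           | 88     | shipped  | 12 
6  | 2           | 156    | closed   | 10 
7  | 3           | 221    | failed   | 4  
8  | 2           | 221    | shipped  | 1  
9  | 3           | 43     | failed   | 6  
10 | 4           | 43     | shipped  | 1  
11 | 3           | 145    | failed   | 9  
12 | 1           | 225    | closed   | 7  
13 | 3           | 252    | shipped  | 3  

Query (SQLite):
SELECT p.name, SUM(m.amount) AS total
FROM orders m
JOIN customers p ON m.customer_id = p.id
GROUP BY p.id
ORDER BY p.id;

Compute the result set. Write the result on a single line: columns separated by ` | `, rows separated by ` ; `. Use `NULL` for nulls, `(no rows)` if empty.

Kira | 688 ; Owen | 626 ; Vik | 661 ; Eve | 43 ; Kira | 126

Join each orders row to its customers via customer_id.
Group joined rows by customers.id; compute SUM(m.amount) per group.
  1: ids {3, 4, 12} → SUM(m.amount)=688
  2: ids {1, 5, 6, 8} → SUM(m.amount)=626
  3: ids {7, 9, 11, 13} → SUM(m.amount)=661
  4: ids {10} → SUM(m.amount)=43
  5: ids {2} → SUM(m.amount)=126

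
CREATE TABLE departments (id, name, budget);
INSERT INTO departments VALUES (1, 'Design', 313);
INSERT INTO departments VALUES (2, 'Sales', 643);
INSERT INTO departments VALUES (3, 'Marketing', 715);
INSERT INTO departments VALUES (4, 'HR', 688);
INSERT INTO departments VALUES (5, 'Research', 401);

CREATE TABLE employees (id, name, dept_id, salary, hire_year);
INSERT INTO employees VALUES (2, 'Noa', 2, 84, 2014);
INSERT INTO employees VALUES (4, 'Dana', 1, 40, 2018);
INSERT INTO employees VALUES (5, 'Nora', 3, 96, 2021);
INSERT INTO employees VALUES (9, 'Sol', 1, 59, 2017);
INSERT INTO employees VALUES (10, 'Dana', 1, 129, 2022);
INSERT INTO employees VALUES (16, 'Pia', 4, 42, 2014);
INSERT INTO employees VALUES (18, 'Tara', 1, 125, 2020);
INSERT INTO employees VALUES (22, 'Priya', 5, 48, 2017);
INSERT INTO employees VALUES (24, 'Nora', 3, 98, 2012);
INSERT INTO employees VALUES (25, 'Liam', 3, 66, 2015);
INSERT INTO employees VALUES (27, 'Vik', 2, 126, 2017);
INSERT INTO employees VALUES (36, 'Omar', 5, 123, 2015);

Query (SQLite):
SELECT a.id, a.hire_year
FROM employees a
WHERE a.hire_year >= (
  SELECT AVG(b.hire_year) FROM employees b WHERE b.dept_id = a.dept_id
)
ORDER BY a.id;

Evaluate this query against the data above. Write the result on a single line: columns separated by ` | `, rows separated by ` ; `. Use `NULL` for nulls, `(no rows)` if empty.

5 | 2021 ; 10 | 2022 ; 16 | 2014 ; 18 | 2020 ; 22 | 2017 ; 27 | 2017

For each employees row a, compute AVG(hire_year) over rows sharing a.dept_id.
Keep row a if a.hire_year >= that per-group AVG.
  dept_id=1: AVG(hire_year) = 2019.25
  dept_id=2: AVG(hire_year) = 2015.5
  dept_id=3: AVG(hire_year) = 2016.0
  dept_id=4: AVG(hire_year) = 2014.0
  dept_id=5: AVG(hire_year) = 2016.0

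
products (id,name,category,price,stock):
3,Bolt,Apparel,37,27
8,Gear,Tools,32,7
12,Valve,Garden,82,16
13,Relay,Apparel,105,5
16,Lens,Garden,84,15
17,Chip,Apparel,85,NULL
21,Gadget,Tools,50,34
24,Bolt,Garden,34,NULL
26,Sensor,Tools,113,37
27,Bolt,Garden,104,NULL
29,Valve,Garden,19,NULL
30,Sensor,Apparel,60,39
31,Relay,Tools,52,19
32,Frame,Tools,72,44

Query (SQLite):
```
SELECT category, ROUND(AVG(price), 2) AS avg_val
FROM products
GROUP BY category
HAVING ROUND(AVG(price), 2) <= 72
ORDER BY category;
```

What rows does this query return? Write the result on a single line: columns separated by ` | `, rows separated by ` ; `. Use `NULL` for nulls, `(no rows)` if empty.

Partition products by category; compute ROUND(AVG(price), 2) within each group.
HAVING: keep groups where ROUND(AVG(price), 2) <= 72.
  Apparel: ids {3, 13, 17, 30} → ROUND(AVG(price), 2)=71.75
  Garden: ids {12, 16, 24, 27, 29} → ROUND(AVG(price), 2)=64.6
  Tools: ids {8, 21, 26, 31, 32} → ROUND(AVG(price), 2)=63.8

Apparel | 71.75 ; Garden | 64.6 ; Tools | 63.8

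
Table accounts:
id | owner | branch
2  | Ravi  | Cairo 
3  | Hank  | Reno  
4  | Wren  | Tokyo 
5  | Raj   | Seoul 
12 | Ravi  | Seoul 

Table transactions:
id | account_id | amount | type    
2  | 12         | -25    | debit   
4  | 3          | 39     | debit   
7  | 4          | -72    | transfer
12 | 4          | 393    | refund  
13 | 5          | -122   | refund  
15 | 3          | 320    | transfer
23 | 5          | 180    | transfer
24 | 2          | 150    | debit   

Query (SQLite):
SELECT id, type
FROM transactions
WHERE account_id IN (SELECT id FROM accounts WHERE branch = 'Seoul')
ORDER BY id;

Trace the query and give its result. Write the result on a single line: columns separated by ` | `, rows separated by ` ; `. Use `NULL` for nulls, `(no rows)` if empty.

Inner query: accounts.id where branch = 'Seoul'.
Outer: keep transactions rows whose account_id is in that set.
Inner query → {5, 12}

2 | debit ; 13 | refund ; 23 | transfer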